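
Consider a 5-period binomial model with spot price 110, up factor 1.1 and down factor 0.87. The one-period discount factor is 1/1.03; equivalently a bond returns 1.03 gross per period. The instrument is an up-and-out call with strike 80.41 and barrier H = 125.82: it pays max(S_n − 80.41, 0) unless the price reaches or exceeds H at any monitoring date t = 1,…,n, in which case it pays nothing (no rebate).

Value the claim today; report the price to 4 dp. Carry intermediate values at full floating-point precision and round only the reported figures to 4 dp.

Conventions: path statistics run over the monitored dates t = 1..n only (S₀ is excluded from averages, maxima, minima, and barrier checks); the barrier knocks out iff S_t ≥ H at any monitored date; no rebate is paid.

price = 4.8561

With p* = (R−d)/(u−d) = 0.6957, sum probability × payoff across the paths and divide by R^5.
Enumerate all 2^5 = 32 price paths (U = up ×1.1, D = down ×0.87); each path with k up-moves has probability p*^k·(1−p*)^(5−k).
DDDDD: M=95.7000, payoff=0.0000, prob=0.002611
UDDDD: M=121.0000, payoff=0.0000, prob=0.005969
DUDDD: M=105.2700, payoff=0.0000, prob=0.005969
UUDDD: M=133.1000, payoff=0.0000, prob=0.013643
DDUDD: M=95.7000, payoff=0.0000, prob=0.005969
UDUDD: M=121.0000, payoff=7.2367, prob=0.013643
DUUDD: M=115.7970, payoff=7.2367, prob=0.013643
UUUDD: M=146.4100, payoff=0.0000, prob=0.031183
DDDUD: M=95.7000, payoff=0.0000, prob=0.005969
UDDUD: M=121.0000, payoff=7.2367, prob=0.013643
DUDUD: M=105.2700, payoff=7.2367, prob=0.013643
UUDUD: M=133.1000, payoff=0.0000, prob=0.031183
DDUUD: M=100.7434, payoff=7.2367, prob=0.013643
UDUUD: M=127.3767, payoff=0.0000, prob=0.031183
DUUUD: M=127.3767, payoff=0.0000, prob=0.031183
UUUUD: M=161.0510, payoff=0.0000, prob=0.071275
DDDDU: M=95.7000, payoff=0.0000, prob=0.005969
UDDDU: M=121.0000, payoff=7.2367, prob=0.013643
DUDDU: M=105.2700, payoff=7.2367, prob=0.013643
UUDDU: M=133.1000, payoff=0.0000, prob=0.031183
DDUDU: M=95.7000, payoff=7.2367, prob=0.013643
UDUDU: M=121.0000, payoff=30.4077, prob=0.031183
DUUDU: M=115.7970, payoff=30.4077, prob=0.031183
UUUDU: M=146.4100, payoff=0.0000, prob=0.071275
DDDUU: M=95.7000, payoff=7.2367, prob=0.013643
UDDUU: M=121.0000, payoff=30.4077, prob=0.031183
DUDUU: M=110.8177, payoff=30.4077, prob=0.031183
UUDUU: M=140.1144, payoff=0.0000, prob=0.071275
DDUUU: M=110.8177, payoff=30.4077, prob=0.031183
UDUUU: M=140.1144, payoff=0.0000, prob=0.071275
DUUUU: M=140.1144, payoff=0.0000, prob=0.071275
UUUUU: M=177.1561, payoff=0.0000, prob=0.162915
Price = Σ prob·payoff / R^5 = 5.629558 / 1.159274 = 4.8561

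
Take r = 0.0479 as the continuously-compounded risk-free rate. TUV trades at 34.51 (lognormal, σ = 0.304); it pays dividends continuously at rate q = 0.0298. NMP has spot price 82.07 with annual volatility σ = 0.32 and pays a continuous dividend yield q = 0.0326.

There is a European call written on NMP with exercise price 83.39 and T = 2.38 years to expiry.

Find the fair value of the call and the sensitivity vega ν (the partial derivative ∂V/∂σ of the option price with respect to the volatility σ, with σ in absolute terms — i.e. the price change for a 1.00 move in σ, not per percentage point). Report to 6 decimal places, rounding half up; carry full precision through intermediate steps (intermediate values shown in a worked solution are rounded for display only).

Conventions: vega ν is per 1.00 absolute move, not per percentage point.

price = 15.437585
ν = 44.837485

σ√T = 0.32·√2.38 = 0.493672
d₁ = (ln(S/K) + (r−q+σ²/2)T) / (σ√T) = (ln(82.07/83.39) + (0.0479−0.0326+0.32²/2)·2.38) / 0.493672 = (-0.015956 + 0.158270) / 0.493672 = 0.288277
d₂ = d₁ − σ√T = 0.288277 − 0.493672 = -0.205395
e^{−rT} = 0.892256
e^{−qT} = 0.925346
N(d₁) = 0.613433,  N(d₂) = 0.418632
Call price V = S·e^{−qT}·N(d₁) − K·e^{−rT}·N(d₂) = 46.585977 − 31.148392 = 15.437585
φ(d₁) = (1/√(2π))·e^{−d₁²/2} = 0.382705
ν = S·e^{−qT}·φ(d₁)·√T = 44.837485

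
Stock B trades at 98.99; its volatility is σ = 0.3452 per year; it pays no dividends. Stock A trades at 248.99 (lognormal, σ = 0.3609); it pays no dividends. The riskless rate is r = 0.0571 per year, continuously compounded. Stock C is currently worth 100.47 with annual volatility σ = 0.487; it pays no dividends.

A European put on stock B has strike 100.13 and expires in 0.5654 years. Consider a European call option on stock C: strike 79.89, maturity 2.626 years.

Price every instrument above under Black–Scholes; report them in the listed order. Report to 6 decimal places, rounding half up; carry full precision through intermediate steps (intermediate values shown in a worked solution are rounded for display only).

price(stock B put K=100.13) = 9.128418
price(stock C call K=79.89) = 44.567300

[stock B put K=100.13]
σ√T = 0.3452·√0.5654 = 0.259567
d₁ = (ln(S/K) + (r+σ²/2)T) / (σ√T) = (ln(98.99/100.13) + (0.0571+0.3452²/2)·0.5654) / 0.259567 = (-0.011451 + 0.065972) / 0.259567 = 0.210047
d₂ = d₁ − σ√T = 0.210047 − 0.259567 = -0.049519
e^{−rT} = 0.968231
N(−d₁) = 0.416815,  N(−d₂) = 0.519747
price = K·e^{−rT}·N(−d₂) − S·N(−d₁) = 50.388976 − 41.260558 = 9.128418
[stock C call K=79.89]
σ√T = 0.487·√2.626 = 0.789180
d₁ = (ln(S/K) + (r+σ²/2)T) / (σ√T) = (ln(100.47/79.89) + (0.0571+0.487²/2)·2.626) / 0.789180 = (0.229208 + 0.461347) / 0.789180 = 0.875029
d₂ = d₁ − σ√T = 0.875029 − 0.789180 = 0.085849
e^{−rT} = 0.860756
N(d₁) = 0.809221,  N(d₂) = 0.534207
price = S·N(d₁) − K·e^{−rT}·N(d₂) = 81.302434 − 36.735134 = 44.567300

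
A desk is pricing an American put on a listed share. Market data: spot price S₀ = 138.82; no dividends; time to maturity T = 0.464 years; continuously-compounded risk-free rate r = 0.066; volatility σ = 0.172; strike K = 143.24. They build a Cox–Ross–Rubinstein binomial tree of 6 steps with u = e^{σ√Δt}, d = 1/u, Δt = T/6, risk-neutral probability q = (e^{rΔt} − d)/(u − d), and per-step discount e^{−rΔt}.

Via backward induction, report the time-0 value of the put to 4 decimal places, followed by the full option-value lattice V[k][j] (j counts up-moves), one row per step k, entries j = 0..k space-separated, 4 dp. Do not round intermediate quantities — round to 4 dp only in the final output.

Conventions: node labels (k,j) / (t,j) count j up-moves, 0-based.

price = 7.3944
tree:
7.3944
11.4568 4.0248
17.0845 6.8003 1.7130
22.9766 11.0579 3.2597 0.4195
28.5935 17.0845 6.0599 0.9197 0.0000
33.9481 22.9766 10.9036 2.0162 0.0000 0.0000
39.0527 28.5935 17.0845 4.4200 0.0000 0.0000 0.0000

Δt=0.07733  u=1.04899  d=0.95329  q=0.54151  discount=0.99491
step 6 (expiry): payoffs max(K−S,0) = 39.0527 28.5935 17.0845 4.4200 0.0000 0.0000 0.0000
k=5: (k=5,j=0): S=109.2919, K−S=33.9481, hold=33.2189 ⇒ V=33.9481 exercise | (k=5,j=1): S=120.2634, K−S=22.9766, hold=22.2474 ⇒ V=22.9766 exercise | (k=5,j=2): S=132.3364, K−S=10.9036, hold=10.1744 ⇒ V=10.9036 exercise | (k=5,j=3): S=145.6213, K−S=0.0000, hold=2.0162 ⇒ V=2.0162 continue | (k=5,j=4): S=160.2399, K−S=0.0000, hold=0.0000 ⇒ V=0.0000 continue | (k=5,j=5): S=176.3260, K−S=0.0000, hold=0.0000 ⇒ V=0.0000 continue
k=4: (k=4,j=0): S=114.6465, K−S=28.5935, hold=27.8643 ⇒ V=28.5935 exercise | (k=4,j=1): S=126.1555, K−S=17.0845, hold=16.3552 ⇒ V=17.0845 exercise | (k=4,j=2): S=138.8200, K−S=4.4200, hold=6.0599 ⇒ V=6.0599 continue | (k=4,j=3): S=152.7558, K−S=0.0000, hold=0.9197 ⇒ V=0.9197 continue | (k=4,j=4): S=168.0906, K−S=0.0000, hold=0.0000 ⇒ V=0.0000 continue
k=3: (k=3,j=0): S=120.2634, K−S=22.9766, hold=22.2474 ⇒ V=22.9766 exercise | (k=3,j=1): S=132.3364, K−S=10.9036, hold=11.0579 ⇒ V=11.0579 continue | (k=3,j=2): S=145.6213, K−S=0.0000, hold=3.2597 ⇒ V=3.2597 continue | (k=3,j=3): S=160.2399, K−S=0.0000, hold=0.4195 ⇒ V=0.4195 continue
k=2: (k=2,j=0): S=126.1555, K−S=17.0845, hold=16.4384 ⇒ V=17.0845 exercise | (k=2,j=1): S=138.8200, K−S=4.4200, hold=6.8003 ⇒ V=6.8003 continue | (k=2,j=2): S=152.7558, K−S=0.0000, hold=1.7130 ⇒ V=1.7130 continue
k=1: (k=1,j=0): S=132.3364, K−S=10.9036, hold=11.4568 ⇒ V=11.4568 continue | (k=1,j=1): S=145.6213, K−S=0.0000, hold=4.0248 ⇒ V=4.0248 continue
k=0: (k=0,j=0): S=138.8200, K−S=4.4200, hold=7.3944 ⇒ V=7.3944 continue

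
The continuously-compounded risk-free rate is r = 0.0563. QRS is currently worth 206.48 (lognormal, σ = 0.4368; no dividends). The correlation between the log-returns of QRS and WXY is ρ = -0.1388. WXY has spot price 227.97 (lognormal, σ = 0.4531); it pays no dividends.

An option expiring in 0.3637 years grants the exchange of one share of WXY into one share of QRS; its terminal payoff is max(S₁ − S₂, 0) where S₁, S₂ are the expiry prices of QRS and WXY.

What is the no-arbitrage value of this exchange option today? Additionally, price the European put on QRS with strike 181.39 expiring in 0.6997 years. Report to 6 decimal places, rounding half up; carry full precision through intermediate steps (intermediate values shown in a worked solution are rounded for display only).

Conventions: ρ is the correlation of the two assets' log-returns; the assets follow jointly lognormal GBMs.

σ_eff = √(σ₁² + σ₂² − 2ρσ₁σ₂) = √(0.4368² + 0.4531² − 2·-0.1388·0.4368·0.4531) = 0.671591
d₁ = (ln(S₁/S₂) + (q₂ − q₁ + σ_eff²/2)T) / (σ_eff√T) = (ln(206.48/227.97) + (0.0 − 0.0 + 0.225517)·0.3637) / 0.405020 = -0.041948
d₂ = d₁ − σ_eff√T = -0.041948 − 0.405020 = -0.446968
N(d₁) = 0.483270,  N(d₂) = 0.327449
V = S₁·e^{−q₁T}·N(d₁) − S₂·e^{−q₂T}·N(d₂) = 99.785601 − 74.648547 = 25.137054
[vanilla: QRS put K=181.39]
σ√T = 0.4368·√0.6997 = 0.365375
d₁ = (ln(S/K) + (r+σ²/2)T) / (σ√T) = (ln(206.48/181.39) + (0.0563+0.4368²/2)·0.6997) / 0.365375 = (0.129554 + 0.106142) / 0.365375 = 0.645082
d₂ = d₁ − σ√T = 0.645082 − 0.365375 = 0.279707
e^{−rT} = 0.961373
N(−d₁) = 0.259437,  N(−d₂) = 0.389851
price = K·e^{−rT}·N(−d₂) − S·N(−d₁) = 67.983567 − 53.568570 = 14.414997

exchange price = 25.137054
price(QRS put K=181.39) = 14.414997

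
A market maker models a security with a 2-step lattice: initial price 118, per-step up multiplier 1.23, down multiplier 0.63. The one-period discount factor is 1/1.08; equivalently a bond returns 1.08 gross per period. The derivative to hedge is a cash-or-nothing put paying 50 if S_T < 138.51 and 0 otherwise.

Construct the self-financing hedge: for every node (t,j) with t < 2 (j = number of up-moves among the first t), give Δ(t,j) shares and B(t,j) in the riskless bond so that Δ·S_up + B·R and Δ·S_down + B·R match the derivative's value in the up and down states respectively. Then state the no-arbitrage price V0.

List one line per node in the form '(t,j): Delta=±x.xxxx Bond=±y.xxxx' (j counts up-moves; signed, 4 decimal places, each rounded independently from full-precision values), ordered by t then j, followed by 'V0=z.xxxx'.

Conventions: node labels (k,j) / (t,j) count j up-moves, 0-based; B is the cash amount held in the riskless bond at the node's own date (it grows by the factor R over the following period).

Since d<R<u, set p* = (R−d)/(u−d) = 0.7500; price each node as the discounted p*-expectation of its children.
At maturity the claim pays: V(2,0)=50.0000, V(2,1)=50.0000, V(2,2)=0.0000
(1,0): S=74.3400. Δ = (V_up−V_dn)/(S_up−S_dn) = (50.0000−50.0000)/(91.4382−46.8342) = 0.0000. V = [p*·50.0000 + (1−p*)·50.0000]/1.08 = 46.2963. B = V − Δ·S = 46.2963.
(1,1): S=145.1400. Δ = (V_up−V_dn)/(S_up−S_dn) = (0.0000−50.0000)/(178.5222−91.4382) = -0.5742. V = [p*·0.0000 + (1−p*)·50.0000]/1.08 = 11.5741. B = V − Δ·S = 94.9074.
(0,0): S=118.0000. Δ = (V_up−V_dn)/(S_up−S_dn) = (11.5741−46.2963)/(145.1400−74.3400) = -0.4904. V = [p*·11.5741 + (1−p*)·46.2963]/1.08 = 18.7543. B = V − Δ·S = 76.6247.
Check: Δ(0,0)·S0 + B(0,0) = 18.7543 = V0.

(0,0): Delta=-0.4904 Bond=76.6247
(1,0): Delta=0.0000 Bond=46.2963
(1,1): Delta=-0.5742 Bond=94.9074
V0=18.7543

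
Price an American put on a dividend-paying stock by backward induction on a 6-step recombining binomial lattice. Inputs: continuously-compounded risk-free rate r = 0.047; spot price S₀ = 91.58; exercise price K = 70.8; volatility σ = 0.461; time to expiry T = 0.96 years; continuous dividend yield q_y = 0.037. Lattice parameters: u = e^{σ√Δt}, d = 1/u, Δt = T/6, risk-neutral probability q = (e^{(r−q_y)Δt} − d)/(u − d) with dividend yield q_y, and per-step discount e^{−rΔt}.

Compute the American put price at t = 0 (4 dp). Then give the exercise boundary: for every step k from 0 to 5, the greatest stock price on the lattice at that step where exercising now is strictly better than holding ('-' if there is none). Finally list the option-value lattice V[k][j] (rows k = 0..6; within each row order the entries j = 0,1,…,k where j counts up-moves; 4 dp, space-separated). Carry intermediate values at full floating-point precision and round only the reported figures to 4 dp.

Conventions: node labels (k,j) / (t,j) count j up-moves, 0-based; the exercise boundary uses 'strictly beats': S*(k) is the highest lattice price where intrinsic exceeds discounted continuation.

price = 6.3017
boundary = - - - - 43.7991 52.6683
tree:
6.3017
9.4802 2.6493
13.9109 4.4003 0.6237
19.7805 7.2035 1.1601 0.0000
27.0009 11.5736 2.1579 0.0000 0.0000
34.3765 18.1317 4.0140 0.0000 0.0000 0.0000
40.5101 27.0009 7.4666 0.0000 0.0000 0.0000 0.0000

Δt=0.16000, u=1.20250, d=0.83160, q=0.45835, disc=e^(-rΔt)=0.99251
k=6 terminal: V=max(K-S,0) → 40.5101 27.0009 7.4666 0.0000 0.0000 0.0000 0.0000
k=5: j=0 S=36.4235 intr=34.3765 cont=34.0611 V=34.3765[EX]; j=1 S=52.6683 intr=18.1317 cont=17.9122 V=18.1317[EX]; j=2 S=76.1582 intr=0.0000 cont=4.0140 V=4.0140[hold]; j=3 S=110.1247 intr=0.0000 cont=0.0000 V=0.0000[hold]; j=4 S=159.2401 intr=0.0000 cont=0.0000 V=0.0000[hold]; j=5 S=230.2609 intr=0.0000 cont=0.0000 V=0.0000[hold]  S*(5)=52.6683
k=4: j=0 S=43.7991 intr=27.0009 cont=26.7290 V=27.0009[EX]; j=1 S=63.3334 intr=7.4666 cont=11.5736 V=11.5736[hold]; j=2 S=91.5800 intr=0.0000 cont=2.1579 V=2.1579[hold]; j=3 S=132.4245 intr=0.0000 cont=0.0000 V=0.0000[hold]; j=4 S=191.4857 intr=0.0000 cont=0.0000 V=0.0000[hold]  S*(4)=43.7991
k=3: j=0 S=52.6683 intr=18.1317 cont=19.7805 V=19.7805[hold]; j=1 S=76.1582 intr=0.0000 cont=7.2035 V=7.2035[hold]; j=2 S=110.1247 intr=0.0000 cont=1.1601 V=1.1601[hold]; j=3 S=159.2401 intr=0.0000 cont=0.0000 V=0.0000[hold]  S*(3)=-
k=2: j=0 S=63.3334 intr=7.4666 cont=13.9109 V=13.9109[hold]; j=1 S=91.5800 intr=0.0000 cont=4.4003 V=4.4003[hold]; j=2 S=132.4245 intr=0.0000 cont=0.6237 V=0.6237[hold]  S*(2)=-
k=1: j=0 S=76.1582 intr=0.0000 cont=9.4802 V=9.4802[hold]; j=1 S=110.1247 intr=0.0000 cont=2.6493 V=2.6493[hold]  S*(1)=-
k=0: j=0 S=91.5800 intr=0.0000 cont=6.3017 V=6.3017[hold]  S*(0)=-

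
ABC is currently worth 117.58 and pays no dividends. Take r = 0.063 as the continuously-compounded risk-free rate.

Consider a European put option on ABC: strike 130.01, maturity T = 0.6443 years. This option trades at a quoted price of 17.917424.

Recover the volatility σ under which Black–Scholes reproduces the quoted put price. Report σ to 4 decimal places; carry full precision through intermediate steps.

At σ = 0.3618 the Black–Scholes value reproduces the quote:
σ√T = 0.3618·√0.6443 = 0.290411
d₁ = (ln(S/K) + (r+σ²/2)T) / (σ√T) = (ln(117.58/130.01) + (0.063+0.3618²/2)·0.6443) / 0.290411 = (-0.100492 + 0.082760) / 0.290411 = -0.061059
d₂ = d₁ − σ√T = -0.061059 − 0.290411 = -0.351470
e^{−rT} = 0.960222
N(−d₁) = 0.524344,  N(−d₂) = 0.637382
V = K·e^{−rT}·N(−d₂) − S·N(−d₁) = 79.569801 − 61.652377 = 17.917424 (the quoted price), and the Black–Scholes price is strictly increasing in σ, so σ is unique

sigma = 0.3618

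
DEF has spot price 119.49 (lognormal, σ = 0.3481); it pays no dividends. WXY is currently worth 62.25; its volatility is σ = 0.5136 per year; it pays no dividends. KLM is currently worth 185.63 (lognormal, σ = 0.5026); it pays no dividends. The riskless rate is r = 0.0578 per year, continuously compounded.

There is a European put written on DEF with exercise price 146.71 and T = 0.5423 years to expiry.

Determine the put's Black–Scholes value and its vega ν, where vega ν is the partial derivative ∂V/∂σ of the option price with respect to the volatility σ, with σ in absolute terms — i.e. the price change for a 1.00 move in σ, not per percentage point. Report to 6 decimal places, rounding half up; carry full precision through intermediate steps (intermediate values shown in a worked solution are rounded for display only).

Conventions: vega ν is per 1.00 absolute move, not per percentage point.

price = 27.621861
ν = 30.174644

σ√T = 0.3481·√0.5423 = 0.256344
d₁ = (ln(S/K) + (r+σ²/2)T) / (σ√T) = (ln(119.49/146.71) + (0.0578+0.3481²/2)·0.5423) / 0.256344 = (-0.205225 + 0.064201) / 0.256344 = -0.550135
d₂ = d₁ − σ√T = -0.550135 − 0.256344 = -0.806479
e^{−rT} = 0.969141
N(−d₁) = 0.708887,  N(−d₂) = 0.790017
Put price V = K·e^{−rT}·N(−d₂) − S·N(−d₁) = 112.326718 − 84.704857 = 27.621861
φ(d₁) = (1/√(2π))·e^{−d₁²/2} = 0.342918
ν = S·φ(d₁)·√T = 30.174644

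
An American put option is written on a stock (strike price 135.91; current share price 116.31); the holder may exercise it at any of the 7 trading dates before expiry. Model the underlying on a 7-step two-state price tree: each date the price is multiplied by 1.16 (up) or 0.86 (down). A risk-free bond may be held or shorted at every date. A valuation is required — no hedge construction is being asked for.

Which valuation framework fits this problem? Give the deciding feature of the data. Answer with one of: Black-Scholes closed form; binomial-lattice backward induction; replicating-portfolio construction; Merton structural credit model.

Key observation: with exercise allowed before expiry on a discrete up/down model (7 steps from spot 116.31), the strike-135.91 put's value must be rolled back through the tree testing early exercise at each node.

framework: binomial-lattice backward induction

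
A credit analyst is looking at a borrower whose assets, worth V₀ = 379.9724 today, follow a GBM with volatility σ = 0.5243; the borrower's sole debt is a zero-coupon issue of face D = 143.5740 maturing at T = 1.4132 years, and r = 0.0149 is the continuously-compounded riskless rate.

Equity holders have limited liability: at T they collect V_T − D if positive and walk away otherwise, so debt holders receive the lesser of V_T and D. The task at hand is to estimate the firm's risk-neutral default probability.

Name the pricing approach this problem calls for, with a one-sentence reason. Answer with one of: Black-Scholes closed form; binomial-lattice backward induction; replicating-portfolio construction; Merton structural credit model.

Key observation: the data describe a firm's assets (V₀ = 379.9724, GBM) and a single zero-coupon debt of face 143.5740, so credit quantities follow from equity-as-call in the structural model.

framework: Merton structural credit model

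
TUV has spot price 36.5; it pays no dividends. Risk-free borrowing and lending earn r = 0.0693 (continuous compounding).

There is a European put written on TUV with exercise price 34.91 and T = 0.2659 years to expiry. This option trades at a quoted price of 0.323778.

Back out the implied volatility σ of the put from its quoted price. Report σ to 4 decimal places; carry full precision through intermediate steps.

sigma = 0.1506

At σ = 0.1506 the Black–Scholes value reproduces the quote:
σ√T = 0.1506·√0.2659 = 0.077658
d₁ = (ln(S/K) + (r+σ²/2)T) / (σ√T) = (ln(36.5/34.91) + (0.0693+0.1506²/2)·0.2659) / 0.077658 = (0.044539 + 0.021442) / 0.077658 = 0.849642
d₂ = d₁ − σ√T = 0.849642 − 0.077658 = 0.771984
e^{−rT} = 0.981742
N(−d₁) = 0.197762,  N(−d₂) = 0.220062
V = K·e^{−rT}·N(−d₂) − S·N(−d₁) = 7.542096 − 7.218319 = 0.323778 (the observed quote) — the price is monotone increasing in volatility, hence this σ is the only solution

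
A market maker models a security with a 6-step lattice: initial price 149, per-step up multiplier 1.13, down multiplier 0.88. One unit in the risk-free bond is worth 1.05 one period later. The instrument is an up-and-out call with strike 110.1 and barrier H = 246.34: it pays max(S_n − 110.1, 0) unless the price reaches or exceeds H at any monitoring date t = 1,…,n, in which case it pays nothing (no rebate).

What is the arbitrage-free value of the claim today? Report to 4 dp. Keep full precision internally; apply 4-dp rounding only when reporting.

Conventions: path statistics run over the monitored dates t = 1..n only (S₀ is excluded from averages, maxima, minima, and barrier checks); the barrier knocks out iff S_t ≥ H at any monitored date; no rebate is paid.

price = 47.7633

Set p* = 0.6800 (from d < R < u); the path-dependent value is the discounted p*-expectation over all price paths.
Enumerate all 2^6 = 64 price paths (U = up ×1.13, D = down ×0.88); each path with k up-moves has probability p*^k·(1−p*)^(6−k).
DDDDDD: M=131.1200, payoff=0.0000, prob=0.001074
UDDDDD: M=168.3700, payoff=0.0000, prob=0.002282
DUDDDD: M=148.1656, payoff=0.0000, prob=0.002282
UUDDDD: M=190.2581, payoff=3.9969, prob=0.004849
DDUDDD: M=131.1200, payoff=0.0000, prob=0.002282
UDUDDD: M=168.3700, payoff=3.9969, prob=0.004849
DUUDDD: M=167.4271, payoff=3.9969, prob=0.004849
UUUDDD: M=214.9917, payoff=36.4108, prob=0.010303
DDDUDD: M=131.1200, payoff=0.0000, prob=0.002282
UDDUDD: M=168.3700, payoff=3.9969, prob=0.004849
DUDUDD: M=148.1656, payoff=3.9969, prob=0.004849
UUDUDD: M=190.2581, payoff=36.4108, prob=0.010303
DDUUDD: M=147.3359, payoff=3.9969, prob=0.004849
UDUUDD: M=189.1927, payoff=36.4108, prob=0.010303
DUUUDD: M=189.1927, payoff=36.4108, prob=0.010303
UUUUDD: M=242.9406, payoff=78.0332, prob=0.021895
DDDDUD: M=131.1200, payoff=0.0000, prob=0.002282
UDDDUD: M=168.3700, payoff=3.9969, prob=0.004849
DUDDUD: M=148.1656, payoff=3.9969, prob=0.004849
UUDDUD: M=190.2581, payoff=36.4108, prob=0.010303
DDUDUD: M=131.1200, payoff=3.9969, prob=0.004849
UDUDUD: M=168.3700, payoff=36.4108, prob=0.010303
DUUDUD: M=167.4271, payoff=36.4108, prob=0.010303
UUUDUD: M=214.9917, payoff=78.0332, prob=0.021895
DDDUUD: M=131.1200, payoff=3.9969, prob=0.004849
UDDUUD: M=168.3700, payoff=36.4108, prob=0.010303
DUDUUD: M=166.4895, payoff=36.4108, prob=0.010303
UUDUUD: M=213.7877, payoff=78.0332, prob=0.021895
DDUUUD: M=166.4895, payoff=36.4108, prob=0.010303
UDUUUD: M=213.7877, payoff=78.0332, prob=0.021895
DUUUUD: M=213.7877, payoff=78.0332, prob=0.021895
UUUUUD: M=274.5228, payoff=0.0000, prob=0.046526
DDDDDU: M=131.1200, payoff=0.0000, prob=0.002282
UDDDDU: M=168.3700, payoff=3.9969, prob=0.004849
DUDDDU: M=148.1656, payoff=3.9969, prob=0.004849
UUDDDU: M=190.2581, payoff=36.4108, prob=0.010303
DDUDDU: M=131.1200, payoff=3.9969, prob=0.004849
UDUDDU: M=168.3700, payoff=36.4108, prob=0.010303
DUUDDU: M=167.4271, payoff=36.4108, prob=0.010303
UUUDDU: M=214.9917, payoff=78.0332, prob=0.021895
DDDUDU: M=131.1200, payoff=3.9969, prob=0.004849
UDDUDU: M=168.3700, payoff=36.4108, prob=0.010303
DUDUDU: M=148.1656, payoff=36.4108, prob=0.010303
UUDUDU: M=190.2581, payoff=78.0332, prob=0.021895
DDUUDU: M=147.3359, payoff=36.4108, prob=0.010303
UDUUDU: M=189.1927, payoff=78.0332, prob=0.021895
DUUUDU: M=189.1927, payoff=78.0332, prob=0.021895
UUUUDU: M=242.9406, payoff=131.4801, prob=0.046526
DDDDUU: M=131.1200, payoff=3.9969, prob=0.004849
UDDDUU: M=168.3700, payoff=36.4108, prob=0.010303
DUDDUU: M=148.1656, payoff=36.4108, prob=0.010303
UUDDUU: M=190.2581, payoff=78.0332, prob=0.021895
DDUDUU: M=146.5108, payoff=36.4108, prob=0.010303
UDUDUU: M=188.1332, payoff=78.0332, prob=0.021895
DUUDUU: M=188.1332, payoff=78.0332, prob=0.021895
UUUDUU: M=241.5801, payoff=131.4801, prob=0.046526
DDDUUU: M=146.5108, payoff=36.4108, prob=0.010303
UDDUUU: M=188.1332, payoff=78.0332, prob=0.021895
DUDUUU: M=188.1332, payoff=78.0332, prob=0.021895
UUDUUU: M=241.5801, payoff=131.4801, prob=0.046526
DDUUUU: M=188.1332, payoff=78.0332, prob=0.021895
UDUUUU: M=241.5801, payoff=131.4801, prob=0.046526
DUUUUU: M=241.5801, payoff=131.4801, prob=0.046526
UUUUUU: M=310.2108, payoff=0.0000, prob=0.098867
Price = Σ prob·payoff / R^6 = 64.007351 / 1.340096 = 47.7633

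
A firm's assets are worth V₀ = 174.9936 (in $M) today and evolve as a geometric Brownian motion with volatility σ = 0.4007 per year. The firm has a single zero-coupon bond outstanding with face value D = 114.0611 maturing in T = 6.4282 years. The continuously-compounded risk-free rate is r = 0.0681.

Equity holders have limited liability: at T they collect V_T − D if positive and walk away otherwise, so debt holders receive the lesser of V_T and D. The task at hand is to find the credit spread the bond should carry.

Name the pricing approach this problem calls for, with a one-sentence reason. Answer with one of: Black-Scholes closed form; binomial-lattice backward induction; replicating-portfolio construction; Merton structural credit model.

Key observation: the question is about default risk generated by asset-value dynamics against a debt face of 114.0611 — the structural framework prices exactly that.

framework: Merton structural credit model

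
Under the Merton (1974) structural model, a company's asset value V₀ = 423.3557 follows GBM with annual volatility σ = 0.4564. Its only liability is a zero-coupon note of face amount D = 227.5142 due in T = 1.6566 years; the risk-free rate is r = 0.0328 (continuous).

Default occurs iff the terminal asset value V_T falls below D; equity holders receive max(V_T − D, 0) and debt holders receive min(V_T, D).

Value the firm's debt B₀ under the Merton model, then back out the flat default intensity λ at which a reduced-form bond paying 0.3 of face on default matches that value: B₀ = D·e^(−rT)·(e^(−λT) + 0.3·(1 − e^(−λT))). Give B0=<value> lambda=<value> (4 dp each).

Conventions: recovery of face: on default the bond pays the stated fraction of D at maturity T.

B0=204.7664 lambda=0.0445

Equity is a call on the firm's assets struck at D = 227.5142:
d₁ = [ln(V₀/D) + (r + σ²/2)T] / (σ√T)
   = [ln(423.3557/227.5142) + (0.0328 + 0.5·0.4564²)·1.6566] / (0.4564·√1.6566)
   = [0.621000 + 0.226872] / 0.587428 = 1.443364
d₂ = d₁ − σ√T = 1.443364 − 0.587428 = 0.855937
N(d₁) = 0.925541,  N(d₂) = 0.803984,  e^(−rT) = 0.947113
E₀ = V₀·N(d₁) − D·e^(−rT)·N(d₂)
   = 423.3557·0.925541 − 227.5142·0.947113·0.803984 = 218.589308
B₀ = V₀ − E₀ = 423.3557 − 218.589308 = 204.766392
e^(−λT) = (B₀·e^(rT)/D − 0.3)/(1 − 0.3) = (204.7664·1.055840/227.5142 − 0.3)/0.7 = 0.92896090
λ = −ln(0.92896090)/1.6566 = 0.044482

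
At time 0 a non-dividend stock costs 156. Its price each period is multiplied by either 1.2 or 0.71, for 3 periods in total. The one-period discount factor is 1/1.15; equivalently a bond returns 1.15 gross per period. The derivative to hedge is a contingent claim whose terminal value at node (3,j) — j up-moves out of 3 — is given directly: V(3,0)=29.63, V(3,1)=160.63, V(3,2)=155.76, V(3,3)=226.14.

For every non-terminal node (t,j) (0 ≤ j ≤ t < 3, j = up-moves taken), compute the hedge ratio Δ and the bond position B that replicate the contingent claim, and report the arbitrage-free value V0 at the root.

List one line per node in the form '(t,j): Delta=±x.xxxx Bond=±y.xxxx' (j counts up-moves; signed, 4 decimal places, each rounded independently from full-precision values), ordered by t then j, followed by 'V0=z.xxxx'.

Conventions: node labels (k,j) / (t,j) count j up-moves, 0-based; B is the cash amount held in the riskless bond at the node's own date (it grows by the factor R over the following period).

(0,0): Delta=0.5660 Bond=47.6219
(1,0): Delta=0.1441 Bond=101.4973
(1,1): Delta=0.5944 Bond=49.4547
(2,0): Delta=3.3996 Bond=-139.2925
(2,1): Delta=-0.0748 Bond=145.8144
(2,2): Delta=0.6394 Bond=46.7659
V0=135.9227

The replicating-portfolio and risk-neutral prices coincide; use p* = (1.15−0.71)/(1.2−0.71) = 0.8980 for the latter.
Payoffs at expiry: V(3,0)=29.6300, V(3,1)=160.6300, V(3,2)=155.7600, V(3,3)=226.1400
Node (2,0) S=78.6396: V=(p*·160.6300+(1−p*)·29.6300)/1.15=128.0545; Δ=(160.6300−29.6300)/(94.3675−55.8341)=3.3996; B=V−Δ·S=-139.2925
Node (2,1) S=132.9120: V=(p*·155.7600+(1−p*)·160.6300)/1.15=135.8756; Δ=(155.7600−160.6300)/(159.4944−94.3675)=-0.0748; B=V−Δ·S=145.8144
Node (2,2) S=224.6400: V=(p*·226.1400+(1−p*)·155.7600)/1.15=190.3986; Δ=(226.1400−155.7600)/(269.5680−159.4944)=0.6394; B=V−Δ·S=46.7659
Node (1,0) S=110.7600: V=(p*·135.8756+(1−p*)·128.0545)/1.15=117.4587; Δ=(135.8756−128.0545)/(132.9120−78.6396)=0.1441; B=V−Δ·S=101.4973
Node (1,1) S=187.2000: V=(p*·190.3986+(1−p*)·135.8756)/1.15=160.7261; Δ=(190.3986−135.8756)/(224.6400−132.9120)=0.5944; B=V−Δ·S=49.4547
Node (0,0) S=156.0000: V=(p*·160.7261+(1−p*)·117.4587)/1.15=135.9227; Δ=(160.7261−117.4587)/(187.2000−110.7600)=0.5660; B=V−Δ·S=47.6219
Verification: the root portfolio costs Δ(0,0)·S0 + B(0,0) = 135.9227, matching V0.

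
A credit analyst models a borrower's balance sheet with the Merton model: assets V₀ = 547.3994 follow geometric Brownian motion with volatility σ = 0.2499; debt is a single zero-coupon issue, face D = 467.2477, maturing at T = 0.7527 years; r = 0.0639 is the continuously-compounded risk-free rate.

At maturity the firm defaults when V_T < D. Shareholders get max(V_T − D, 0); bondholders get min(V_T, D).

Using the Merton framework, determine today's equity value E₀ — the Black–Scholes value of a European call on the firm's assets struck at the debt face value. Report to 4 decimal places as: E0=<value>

Equity is a call on the firm's assets struck at D = 467.2477:
d₁ = [ln(V₀/D) + (r + σ²/2)T] / (σ√T)
   = [ln(547.3994/467.2477) + (0.0639 + 0.5·0.2499²)·0.7527] / (0.2499·√0.7527)
   = [0.158319 + 0.071601] / 0.216809 = 1.060472
d₂ = d₁ − σ√T = 1.060472 − 0.216809 = 0.843663
N(d₁) = 0.855535,  N(d₂) = 0.800571,  e^(−rT) = 0.953041
E₀ = V₀·N(d₁) − D·e^(−rT)·N(d₂)
   = 547.3994·0.855535 − 467.2477·0.953041·0.800571 = 111.820126

E0=111.8201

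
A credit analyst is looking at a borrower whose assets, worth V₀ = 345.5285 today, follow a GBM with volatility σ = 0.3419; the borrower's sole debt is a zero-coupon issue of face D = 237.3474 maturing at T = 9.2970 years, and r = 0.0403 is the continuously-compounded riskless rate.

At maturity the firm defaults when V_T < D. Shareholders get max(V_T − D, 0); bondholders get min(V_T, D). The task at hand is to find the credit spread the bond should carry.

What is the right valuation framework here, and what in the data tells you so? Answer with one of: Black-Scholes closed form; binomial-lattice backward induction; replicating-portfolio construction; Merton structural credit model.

framework: Merton structural credit model

Key observation: the question is about default risk generated by asset-value dynamics against a debt face of 237.3474 — the structural framework prices exactly that.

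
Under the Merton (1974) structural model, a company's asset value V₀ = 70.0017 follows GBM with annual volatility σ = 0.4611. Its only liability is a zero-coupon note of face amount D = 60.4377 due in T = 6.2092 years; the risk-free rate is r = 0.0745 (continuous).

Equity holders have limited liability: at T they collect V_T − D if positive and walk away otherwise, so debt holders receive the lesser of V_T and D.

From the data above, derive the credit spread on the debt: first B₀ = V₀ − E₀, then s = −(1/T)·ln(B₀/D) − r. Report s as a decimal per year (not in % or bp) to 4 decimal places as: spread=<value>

Equity is a call on the firm's assets struck at D = 60.4377:
d₁ = [ln(V₀/D) + (r + σ²/2)T] / (σ√T)
   = [ln(70.0017/60.4377) + (0.0745 + 0.5·0.4611²)·6.2092] / (0.4611·√6.2092)
   = [0.146906 + 1.122664] / 1.148981 = 1.104953
d₂ = d₁ − σ√T = 1.104953 − 1.148981 = -0.044028
N(d₁) = 0.865410,  N(d₂) = 0.482441,  e^(−rT) = 0.629654
E₀ = V₀·N(d₁) − D·e^(−rT)·N(d₂)
   = 70.0017·0.865410 − 60.4377·0.629654·0.482441 = 42.220971
B₀ = V₀ − E₀ = 70.0017 − 42.220971 = 27.780729
spread = −(1/T)·ln(B₀/D) − r = −(1/6.2092)·ln(27.780729/60.4377) − 0.0745 = 0.05068046

spread=0.0507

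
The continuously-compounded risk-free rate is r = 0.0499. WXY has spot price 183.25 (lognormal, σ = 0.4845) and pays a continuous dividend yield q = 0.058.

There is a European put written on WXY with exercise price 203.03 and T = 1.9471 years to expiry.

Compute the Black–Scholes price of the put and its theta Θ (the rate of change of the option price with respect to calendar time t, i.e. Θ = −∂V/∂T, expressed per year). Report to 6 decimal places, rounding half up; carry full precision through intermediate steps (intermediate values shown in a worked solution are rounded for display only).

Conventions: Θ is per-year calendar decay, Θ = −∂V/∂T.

price = 56.990113
Θ = -8.919934

σ√T = 0.4845·√1.9471 = 0.676064
d₁ = (ln(S/K) + (r−q+σ²/2)T) / (σ√T) = (ln(183.25/203.03) + (0.0499−0.058+0.4845²/2)·1.9471) / 0.676064 = (-0.102502 + 0.212760) / 0.676064 = 0.163087
d₂ = d₁ − σ√T = 0.163087 − 0.676064 = -0.512977
e^{−rT} = 0.907411
e^{−qT} = 0.893212
N(−d₁) = 0.435225,  N(−d₂) = 0.696016
Put price V = K·e^{−rT}·N(−d₂) − S·e^{−qT}·N(−d₁) = 128.228163 − 71.238050 = 56.990113
φ(d₁) = (1/√(2π))·e^{−d₁²/2} = 0.393672
Θ = −S·e^{−qT}·φ(d₁)·σ/(2√T) − q·S·e^{−qT}·N(−d₁) + r·K·e^{−rT}·N(−d₂) = −11.186713 − 4.131807 + 6.398585 = -8.919934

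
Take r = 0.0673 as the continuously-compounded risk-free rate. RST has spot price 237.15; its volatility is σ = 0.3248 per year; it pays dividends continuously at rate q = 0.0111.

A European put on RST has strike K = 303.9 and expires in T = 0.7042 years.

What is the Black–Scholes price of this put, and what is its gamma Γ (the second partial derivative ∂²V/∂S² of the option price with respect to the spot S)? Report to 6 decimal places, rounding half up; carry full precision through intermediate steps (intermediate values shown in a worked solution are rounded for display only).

σ√T = 0.3248·√0.7042 = 0.272561
d₁ = (ln(S/K) + (r−q+σ²/2)T) / (σ√T) = (ln(237.15/303.9) + (0.0673−0.0111+0.3248²/2)·0.7042) / 0.272561 = (-0.248006 + 0.076721) / 0.272561 = -0.628428
d₂ = d₁ − σ√T = -0.628428 − 0.272561 = -0.900989
e^{−rT} = 0.953713
e^{−qT} = 0.992214
N(−d₁) = 0.735138,  N(−d₂) = 0.816203
Put price V = K·e^{−rT}·N(−d₂) − S·e^{−qT}·N(−d₁) = 236.562802 − 172.980578 = 63.582224
φ(d₁) = (1/√(2π))·e^{−d₁²/2} = 0.327457
Γ = e^{−qT}·φ(d₁) / (S·σ·√T) = 0.005027

price = 63.582224
Γ = 0.005027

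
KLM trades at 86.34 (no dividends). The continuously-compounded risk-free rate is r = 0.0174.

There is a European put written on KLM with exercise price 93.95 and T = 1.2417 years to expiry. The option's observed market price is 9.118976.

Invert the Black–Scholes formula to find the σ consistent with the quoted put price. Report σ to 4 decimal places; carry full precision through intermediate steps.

At σ = 0.1491 the Black–Scholes value reproduces the quote:
σ√T = 0.1491·√1.2417 = 0.166145
d₁ = (ln(S/K) + (r+σ²/2)T) / (σ√T) = (ln(86.34/93.95) + (0.0174+0.1491²/2)·1.2417) / 0.166145 = (-0.084470 + 0.035408) / 0.166145 = -0.295298
d₂ = d₁ − σ√T = -0.295298 − 0.166145 = -0.461443
e^{−rT} = 0.978626
N(−d₁) = 0.616117,  N(−d₂) = 0.677759
V = K·e^{−rT}·N(−d₂) − S·N(−d₁) = 62.314510 − 53.195535 = 9.118976 (matching the quote); vega is positive throughout, so no other σ reproduces this price

sigma = 0.1491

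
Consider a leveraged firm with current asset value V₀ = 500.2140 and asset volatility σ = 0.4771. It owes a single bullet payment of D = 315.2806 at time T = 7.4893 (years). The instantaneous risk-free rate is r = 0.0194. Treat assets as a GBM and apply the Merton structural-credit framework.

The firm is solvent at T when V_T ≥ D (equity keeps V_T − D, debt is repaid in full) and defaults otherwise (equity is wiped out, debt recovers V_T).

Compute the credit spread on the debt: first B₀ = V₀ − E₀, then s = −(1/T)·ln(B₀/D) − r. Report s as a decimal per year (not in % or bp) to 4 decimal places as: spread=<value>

Apply the equity-as-call identities (strike 315.2806, horizon 7.4893 years):
d₁ = [ln(V₀/D) + (r + σ²/2)T] / (σ√T)
   = [ln(500.2140/315.2806) + (0.0194 + 0.5·0.4771²)·7.4893] / (0.4771·√7.4893)
   = [0.461573 + 0.997666] / 1.305660 = 1.117626
d₂ = d₁ − σ√T = 1.117626 − 1.305660 = -0.188034
N(d₁) = 0.868137,  N(d₂) = 0.425425,  e^(−rT) = 0.864769
E₀ = V₀·N(d₁) − D·e^(−rT)·N(d₂)
   = 500.2140·0.868137 − 315.2806·0.864769·0.425425 = 318.264066
B₀ = V₀ − E₀ = 500.2140 − 318.264066 = 181.949934
spread = −(1/T)·ln(B₀/D) − r = −(1/7.4893)·ln(181.949934/315.2806) − 0.0194 = 0.05400225

spread=0.0540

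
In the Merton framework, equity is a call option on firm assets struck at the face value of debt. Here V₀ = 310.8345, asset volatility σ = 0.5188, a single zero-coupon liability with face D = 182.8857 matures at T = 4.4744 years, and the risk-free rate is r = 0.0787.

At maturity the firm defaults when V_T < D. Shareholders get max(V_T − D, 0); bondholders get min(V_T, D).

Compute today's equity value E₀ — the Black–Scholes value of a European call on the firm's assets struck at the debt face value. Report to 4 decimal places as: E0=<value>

Apply the equity-as-call identities (strike 182.8857, horizon 4.4744 years):
d₁ = [ln(V₀/D) + (r + σ²/2)T] / (σ√T)
   = [ln(310.8345/182.8857) + (0.0787 + 0.5·0.5188²)·4.4744] / (0.5188·√4.4744)
   = [0.530399 + 0.954285] / 1.097406 = 1.352904
d₂ = d₁ − σ√T = 1.352904 − 1.097406 = 0.255497
N(d₁) = 0.911957,  N(d₂) = 0.600831,  e^(−rT) = 0.703185
E₀ = V₀·N(d₁) − D·e^(−rT)·N(d₂)
   = 310.8345·0.911957 − 182.8857·0.703185·0.600831 = 206.199332

E0=206.1993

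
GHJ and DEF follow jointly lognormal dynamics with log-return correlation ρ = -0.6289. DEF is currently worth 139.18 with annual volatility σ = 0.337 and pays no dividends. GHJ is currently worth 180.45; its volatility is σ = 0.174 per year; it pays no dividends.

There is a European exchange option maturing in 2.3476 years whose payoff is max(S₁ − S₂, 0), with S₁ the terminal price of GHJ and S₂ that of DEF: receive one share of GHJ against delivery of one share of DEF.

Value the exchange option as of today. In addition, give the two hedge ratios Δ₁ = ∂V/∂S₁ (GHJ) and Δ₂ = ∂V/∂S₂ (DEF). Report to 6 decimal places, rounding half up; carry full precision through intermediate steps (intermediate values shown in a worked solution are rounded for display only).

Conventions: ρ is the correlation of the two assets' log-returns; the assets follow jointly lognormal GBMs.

exchange price = 68.023994
Δ1 = 0.764453
Δ2 = -0.502382

σ_eff = √(σ₁² + σ₂² − 2ρσ₁σ₂) = √(0.174² + 0.337² − 2·-0.6289·0.174·0.337) = 0.466476
d₁ = (ln(S₁/S₂) + (q₂ − q₁ + σ_eff²/2)T) / (σ_eff√T) = (ln(180.45/139.18) + (0.0 − 0.0 + 0.108800)·2.3476) / 0.714729 = 0.720699
d₂ = d₁ − σ_eff√T = 0.720699 − 0.714729 = 0.005970
N(d₁) = 0.764453,  N(d₂) = 0.502382
V = S₁·e^{−q₁T}·N(d₁) − S₂·e^{−q₂T}·N(d₂) = 137.945476 − 69.921481 = 68.023994
Key observation: r never enters — measured in units of DEF, the claim is a call on S₁/S₂ struck at 1, so only the dividend yields and σ_eff matter.
Δ₁ = e^{−q₁T}·N(d₁) = 0.764453;  Δ₂ = −e^{−q₂T}·N(d₂) = -0.502382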